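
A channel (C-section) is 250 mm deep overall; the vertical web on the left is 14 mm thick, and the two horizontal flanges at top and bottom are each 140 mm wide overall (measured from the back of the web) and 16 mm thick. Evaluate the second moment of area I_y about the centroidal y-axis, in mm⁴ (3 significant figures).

I_y ≈ 1.46 × 10⁷ mm⁴

Decompose the section into non-overlapping parts with the origin at the bottom-left of its bounding rectangle.
Web: 14 × 250, A = 3 500 mm², x = 7 mm, Ī = 57 167 mm⁴.
Top flange (beyond web): 126 × 16, A = 2 016 mm², x = 77 mm, Ī = 2 667 168 mm⁴.
Bottom flange (beyond web): 126 × 16, A = 2 016 mm², x = 77 mm, Ī = 2 667 168 mm⁴.
Centroid: x̄ = ΣA·x / ΣA = 44.472 mm.
Transfer each piece to the centroidal y-axis using Ī + A·d² with d = x − 44.472:
  web: d = -37.472 mm → contributes +4 971 726 mm⁴
  top flange (beyond web): d = 32.528 mm → contributes +4 800 223 mm⁴
  bottom flange (beyond web): d = 32.528 mm → contributes +4 800 223 mm⁴
Total I = 14 572 172 mm⁴.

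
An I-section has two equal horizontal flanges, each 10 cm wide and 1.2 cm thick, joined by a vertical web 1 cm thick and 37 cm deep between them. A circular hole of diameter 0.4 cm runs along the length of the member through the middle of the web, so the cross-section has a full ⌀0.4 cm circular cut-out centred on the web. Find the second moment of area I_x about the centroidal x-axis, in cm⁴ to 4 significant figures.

Break the section into simple shapes (no overlaps), measuring from the bottom-left corner of the bounding box.
Bottom flange: 10 × 1.2, A = 12 cm², y = 0.6 cm, Ī = 1.44 cm⁴.
Web: 1 × 37, A = 37 cm², y = 19.7 cm, Ī = 4221.08 cm⁴.
Top flange: 10 × 1.2, A = 12 cm², y = 38.8 cm, Ī = 1.44 cm⁴.
Hole (subtracted): ⌀0.4, A = 0.125664 cm², y = 19.7 cm, Ī = 0.00125664 cm⁴.
By symmetry the centroid is at mid-height, ȳ = 19.7 cm.
Transfer each piece to the centroidal x-axis using Ī + A·d² with d = y − 19.7:
  bottom flange: d = -19.1 cm → contributes +4379.16 cm⁴
  web: d = 0 cm → contributes +4221.08 cm⁴
  top flange: d = 19.1 cm → contributes +4379.16 cm⁴
  hole: d = 0 cm → contributes −0.00125664 cm⁴
Total I = 12979.4 cm⁴.

I_x ≈ 1.298 × 10⁴ cm⁴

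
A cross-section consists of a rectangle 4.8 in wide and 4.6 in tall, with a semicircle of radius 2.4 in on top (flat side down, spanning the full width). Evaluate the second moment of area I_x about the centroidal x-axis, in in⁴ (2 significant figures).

I_x ≈ 110 in⁴

Decompose the section into non-overlapping parts with the origin at the bottom-left of its bounding rectangle.
Rectangular body: 4.8 × 4.6, A = 22.08 in², y = 2.3 in, Ī = 38.93 in⁴.
Semicircular cap: semicircle r = 2.4, A = 9.048 in², y = 5.619 in, Ī = 3.641 in⁴.
Centroid: ȳ = ΣA·y / ΣA = 3.265 in.
Transfer each piece to the centroidal x-axis using Ī + A·d² with d = y − 3.265:
  rectangular body: d = -0.9646 in → contributes +59.48 in⁴
  semicircular cap: d = 2.354 in → contributes +53.78 in⁴
Total I = 113.3 in⁴.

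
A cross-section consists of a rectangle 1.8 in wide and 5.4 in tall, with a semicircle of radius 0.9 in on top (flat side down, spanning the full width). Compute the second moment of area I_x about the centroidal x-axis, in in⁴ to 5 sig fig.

Treat the section as a set of non-overlapping primitives; coordinates are from the bounding-box lower-left.
Rectangular body: 1.8 × 5.4, A = 9.72 in², y = 2.7 in, Ī = 23.6196 in⁴.
Semicircular cap: semicircle r = 0.9, A = 1.272345 in², y = 5.781972 in, Ī = 0.07201154 in⁴.
Centroid: ȳ = ΣA·y / ΣA = 3.056733 in.
Transfer each piece to the centroidal x-axis using Ī + A·d² with d = y − 3.056733:
  rectangular body: d = -0.3567329 in → contributes +24.85655 in⁴
  semicircular cap: d = 2.725239 in → contributes +9.521625 in⁴
Total I = 34.37818 in⁴.

I_x ≈ 34.378 in⁴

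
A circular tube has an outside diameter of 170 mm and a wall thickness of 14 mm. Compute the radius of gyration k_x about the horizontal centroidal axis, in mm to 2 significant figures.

k_x ≈ 55 mm

Break the section into simple shapes (no overlaps), measuring from the bottom-left corner of the bounding box.
Outer circle: ⌀170, A = 22 698 mm², y = 85 mm, Ī = 40 998 275 mm⁴.
Bore (subtracted): ⌀142, A = 15 837 mm², y = 85 mm, Ī = 19 958 288 mm⁴.
By symmetry the centroid is at mid-height, ȳ = 85 mm.
All pieces are centred on the horizontal centroidal axis, so I = ΣĪ (holes subtracted) = 21 039 987 mm⁴.
Radius of gyration: k = √(I/A) = √(21 039 987 / 6 861) = 55.38 mm.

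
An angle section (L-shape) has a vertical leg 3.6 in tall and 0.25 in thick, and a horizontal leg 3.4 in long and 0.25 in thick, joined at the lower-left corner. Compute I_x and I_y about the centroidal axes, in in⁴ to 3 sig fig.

I_x ≈ 2.15 in⁴, I_y ≈ 1.87 in⁴

Break the section into simple shapes (no overlaps), measuring from the bottom-left corner of the bounding box.
Vertical leg: 0.25 × 3.6, A = 0.9 in², y = 1.8 in, Ī = 0.972 in⁴.
Horizontal leg (remainder): 3.15 × 0.25, A = 0.7875 in², y = 0.125 in, Ī = 0.0041016 in⁴.
Centroid: ȳ = ΣA·y / ΣA = 1.0183 in.
Transfer each piece to the centroidal x-axis using Ī + A·d² with d = y − 1.0183:
  vertical leg: d = 0.78167 in → contributes +1.5219 in⁴
  horizontal leg (remainder): d = -0.89333 in → contributes +0.63256 in⁴
Total I = 2.1545 in⁴.
For the y-axis: x̄ = 0.91833 in.
Repeating about the centroidal y-axis gives I_y = 1.8697 in⁴.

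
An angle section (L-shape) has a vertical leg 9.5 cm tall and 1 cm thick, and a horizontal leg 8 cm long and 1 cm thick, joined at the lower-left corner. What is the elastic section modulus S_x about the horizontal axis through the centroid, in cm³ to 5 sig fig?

Break the section into simple shapes (no overlaps), measuring from the bottom-left corner of the bounding box.
Vertical leg: 1 × 9.5, A = 9.5 cm², y = 4.75 cm, Ī = 71.44792 cm⁴.
Horizontal leg (remainder): 7 × 1, A = 7 cm², y = 0.5 cm, Ī = 0.5833333 cm⁴.
Centroid: ȳ = ΣA·y / ΣA = 2.94697 cm.
Transfer each piece to the horizontal axis through the centroid using Ī + A·d² with d = y − 2.94697:
  vertical leg: d = 1.80303 cm → contributes +102.3316 cm⁴
  horizontal leg (remainder): d = -2.44697 cm → contributes +42.49696 cm⁴
Total I = 144.8286 cm⁴.
Extreme fibre distance c = 6.55303 cm; S = I/c = 22.10101 cm³.

S_x ≈ 22.101 cm³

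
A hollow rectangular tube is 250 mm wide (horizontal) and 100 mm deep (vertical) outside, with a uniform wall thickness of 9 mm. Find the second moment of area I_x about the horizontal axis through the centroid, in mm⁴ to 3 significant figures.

Decompose the section into non-overlapping parts with the origin at the bottom-left of its bounding rectangle.
Outer rectangle: 250 × 100, A = 25 000 mm², y = 50 mm, Ī = 20 833 333 mm⁴.
Inner void (subtracted): 232 × 82, A = 19 024 mm², y = 50 mm, Ī = 10 659 781 mm⁴.
By symmetry the centroid is at mid-height, ȳ = 50 mm.
All pieces are centred on the horizontal axis through the centroid, so I = ΣĪ (holes subtracted) = 10 173 552 mm⁴.

I_x ≈ 1.02 × 10⁷ mm⁴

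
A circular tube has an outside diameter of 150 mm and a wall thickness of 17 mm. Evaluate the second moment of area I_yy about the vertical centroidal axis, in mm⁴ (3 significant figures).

Break the section into simple shapes (no overlaps), measuring from the bottom-left corner of the bounding box.
Outer circle: ⌀150, A = 17 671 mm², x = 75 mm, Ī = 24 850 489 mm⁴.
Bore (subtracted): ⌀116, A = 10 568 mm², x = 75 mm, Ī = 8 887 955 mm⁴.
By symmetry the centroid is at mid-width, x̄ = 75 mm.
All pieces are centred on the vertical centroidal axis, so I = ΣĪ (holes subtracted) = 15 962 534 mm⁴.

I_yy ≈ 1.60 × 10⁷ mm⁴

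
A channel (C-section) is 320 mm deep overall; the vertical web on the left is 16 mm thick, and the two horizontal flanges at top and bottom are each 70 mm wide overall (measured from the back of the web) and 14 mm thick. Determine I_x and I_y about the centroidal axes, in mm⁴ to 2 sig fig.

Decompose the section into non-overlapping parts with the origin at the bottom-left of its bounding rectangle.
Web: 16 × 320, A = 5 120 mm², y = 160 mm, Ī = 43 690 667 mm⁴.
Top flange (beyond web): 54 × 14, A = 756 mm², y = 313 mm, Ī = 12 348 mm⁴.
Bottom flange (beyond web): 54 × 14, A = 756 mm², y = 7 mm, Ī = 12 348 mm⁴.
By symmetry the centroid is at mid-height, ȳ = 160 mm.
Transfer each piece to the centroidal x-axis using Ī + A·d² with d = y − 160:
  web: d = 0 mm → contributes +43 690 667 mm⁴
  top flange (beyond web): d = 153 mm → contributes +17 709 552 mm⁴
  bottom flange (beyond web): d = -153 mm → contributes +17 709 552 mm⁴
Total I = 79 109 771 mm⁴.
For the y-axis: x̄ = 15.98 mm.
Repeating about the centroidal y-axis gives I_y = 1 906 568 mm⁴.

I_x ≈ 7.9 × 10⁷ mm⁴, I_y ≈ 1.9 × 10⁶ mm⁴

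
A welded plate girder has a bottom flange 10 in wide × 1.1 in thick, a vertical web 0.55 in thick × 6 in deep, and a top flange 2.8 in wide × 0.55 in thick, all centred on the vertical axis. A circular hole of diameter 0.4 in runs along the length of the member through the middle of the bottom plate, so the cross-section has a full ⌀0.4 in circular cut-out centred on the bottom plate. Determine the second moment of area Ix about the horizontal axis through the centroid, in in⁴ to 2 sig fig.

Decompose the section into non-overlapping parts with the origin at the bottom-left of its bounding rectangle.
Bottom plate: 10 × 1.1, A = 11 in², y = 0.55 in, Ī = 1.109 in⁴.
Web plate: 0.55 × 6, A = 3.3 in², y = 4.1 in, Ī = 9.9 in⁴.
Top plate: 2.8 × 0.55, A = 1.54 in², y = 7.375 in, Ī = 0.03882 in⁴.
Hole (subtracted): ⌀0.4, A = 0.1257 in², y = 0.55 in, Ī = 0.001257 in⁴.
Centroid: ȳ = ΣA·y / ΣA = 1.964 in.
Transfer each piece to the horizontal axis through the centroid using Ī + A·d² with d = y − 1.964:
  bottom plate: d = -1.414 in → contributes +23.11 in⁴
  web plate: d = 2.136 in → contributes +24.95 in⁴
  top plate: d = 5.411 in → contributes +45.12 in⁴
  hole: d = -1.414 in → contributes −0.2526 in⁴
Total I = 92.93 in⁴.

Ix ≈ 93 in⁴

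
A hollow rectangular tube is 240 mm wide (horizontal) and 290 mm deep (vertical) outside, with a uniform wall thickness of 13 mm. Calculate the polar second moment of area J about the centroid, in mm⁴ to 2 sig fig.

Treat the section as a set of non-overlapping primitives; coordinates are from the bounding-box lower-left.
Outer rectangle: 240 × 290, A = 69 600 mm², y = 145 mm, Ī = 487 780 000 mm⁴.
Inner void (subtracted): 214 × 264, A = 56 496 mm², y = 145 mm, Ī = 328 128 768 mm⁴.
By symmetry the centroid is at mid-height, ȳ = 145 mm.
All pieces are centred on the centroidal x-axis, so I = ΣĪ (holes subtracted) = 159 651 232 mm⁴.
Repeating about the centroidal y-axis gives I_y = 118 472 432 mm⁴.
Polar second moment: J = I_x + I_y = 278 123 664 mm⁴.

J ≈ 2.8 × 10⁸ mm⁴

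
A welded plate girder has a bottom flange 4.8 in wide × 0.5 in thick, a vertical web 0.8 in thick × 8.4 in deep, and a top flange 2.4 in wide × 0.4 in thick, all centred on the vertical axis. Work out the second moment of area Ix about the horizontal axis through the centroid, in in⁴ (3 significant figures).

Ix ≈ 102 in⁴

Break the section into simple shapes (no overlaps), measuring from the bottom-left corner of the bounding box.
Bottom plate: 4.8 × 0.5, A = 2.4 in², y = 0.25 in, Ī = 0.05 in⁴.
Web plate: 0.8 × 8.4, A = 6.72 in², y = 4.7 in, Ī = 39.514 in⁴.
Top plate: 2.4 × 0.4, A = 0.96 in², y = 9.1 in, Ī = 0.0128 in⁴.
Centroid: ȳ = ΣA·y / ΣA = 4.0595 in.
Transfer each piece to the horizontal axis through the centroid using Ī + A·d² with d = y − 4.0595:
  bottom plate: d = -3.8095 in → contributes +34.88 in⁴
  web plate: d = 0.64048 in → contributes +42.27 in⁴
  top plate: d = 5.0405 in → contributes +24.403 in⁴
Total I = 101.55 in⁴.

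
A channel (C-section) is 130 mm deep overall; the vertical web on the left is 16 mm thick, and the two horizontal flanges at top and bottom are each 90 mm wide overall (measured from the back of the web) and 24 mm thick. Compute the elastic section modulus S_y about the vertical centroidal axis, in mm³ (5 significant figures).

Split into non-overlapping primitives; take the origin at the lower-left of the bounding box.
Web: 16 × 130, A = 2 080 mm², x = 8 mm, Ī = 44373.33 mm⁴.
Top flange (beyond web): 74 × 24, A = 1 776 mm², x = 53 mm, Ī = 810 448 mm⁴.
Bottom flange (beyond web): 74 × 24, A = 1 776 mm², x = 53 mm, Ī = 810 448 mm⁴.
Centroid: x̄ = ΣA·x / ΣA = 36.38068 mm.
Transfer each piece to the vertical centroidal axis using Ī + A·d² with d = x − 36.38068:
  web: d = -28.38068 mm → contributes +1 719 737 mm⁴
  top flange (beyond web): d = 16.61932 mm → contributes +1 300 982 mm⁴
  bottom flange (beyond web): d = 16.61932 mm → contributes +1 300 982 mm⁴
Total I = 4 321 701 mm⁴.
Extreme fibre distance c = 53.61932 mm; S = I/c = 80599.7 mm³.

S_y ≈ 8.0600 × 10⁴ mm³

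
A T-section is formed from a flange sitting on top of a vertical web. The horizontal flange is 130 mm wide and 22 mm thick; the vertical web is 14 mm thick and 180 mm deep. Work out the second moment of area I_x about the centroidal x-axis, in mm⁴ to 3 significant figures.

Treat the section as a set of non-overlapping primitives; coordinates are from the bounding-box lower-left.
Flange: 130 × 22, A = 2 860 mm², y = 191 mm, Ī = 115 353 mm⁴.
Web: 14 × 180, A = 2 520 mm², y = 90 mm, Ī = 6 804 000 mm⁴.
Centroid: ȳ = ΣA·y / ΣA = 143.69 mm.
Transfer each piece to the centroidal x-axis using Ī + A·d² with d = y − 143.69:
  flange: d = 47.309 mm → contributes +6 516 316 mm⁴
  web: d = -53.691 mm → contributes +14 068 585 mm⁴
Total I = 20 584 901 mm⁴.

I_x ≈ 2.06 × 10⁷ mm⁴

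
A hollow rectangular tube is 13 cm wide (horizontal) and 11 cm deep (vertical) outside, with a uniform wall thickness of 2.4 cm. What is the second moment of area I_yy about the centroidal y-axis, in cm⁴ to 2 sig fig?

I_yy ≈ 1700 cm⁴

Treat the section as a set of non-overlapping primitives; coordinates are from the bounding-box lower-left.
Outer rectangle: 13 × 11, A = 143 cm², x = 6.5 cm, Ī = 2 014 cm⁴.
Inner void (subtracted): 8.2 × 6.2, A = 50.84 cm², x = 6.5 cm, Ī = 284.9 cm⁴.
By symmetry the centroid is at mid-width, x̄ = 6.5 cm.
All pieces are centred on the centroidal y-axis, so I = ΣĪ (holes subtracted) = 1 729 cm⁴.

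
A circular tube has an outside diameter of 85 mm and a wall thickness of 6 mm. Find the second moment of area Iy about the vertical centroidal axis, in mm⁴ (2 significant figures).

Break the section into simple shapes (no overlaps), measuring from the bottom-left corner of the bounding box.
Outer circle: ⌀85, A = 5 675 mm², x = 42.5 mm, Ī = 2 562 392 mm⁴.
Bore (subtracted): ⌀73, A = 4 185 mm², x = 42.5 mm, Ī = 1 393 995 mm⁴.
By symmetry the centroid is at mid-width, x̄ = 42.5 mm.
All pieces are centred on the vertical centroidal axis, so I = ΣĪ (holes subtracted) = 1 168 397 mm⁴.

Iy ≈ 1.2 × 10⁶ mm⁴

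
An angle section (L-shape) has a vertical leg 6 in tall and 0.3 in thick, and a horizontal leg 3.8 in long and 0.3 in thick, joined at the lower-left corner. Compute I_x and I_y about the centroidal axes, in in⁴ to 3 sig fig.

I_x ≈ 10.8 in⁴, I_y ≈ 3.48 in⁴

Treat the section as a set of non-overlapping primitives; coordinates are from the bounding-box lower-left.
Vertical leg: 0.3 × 6, A = 1.8 in², y = 3 in, Ī = 5.4 in⁴.
Horizontal leg (remainder): 3.5 × 0.3, A = 1.05 in², y = 0.15 in, Ī = 0.007875 in⁴.
Centroid: ȳ = ΣA·y / ΣA = 1.95 in.
Transfer each piece to the centroidal x-axis using Ī + A·d² with d = y − 1.95:
  vertical leg: d = 1.05 in → contributes +7.3845 in⁴
  horizontal leg (remainder): d = -1.8 in → contributes +3.4099 in⁴
Total I = 10.794 in⁴.
For the y-axis: x̄ = 0.85 in.
Repeating about the centroidal y-axis gives I_y = 3.4794 in⁴.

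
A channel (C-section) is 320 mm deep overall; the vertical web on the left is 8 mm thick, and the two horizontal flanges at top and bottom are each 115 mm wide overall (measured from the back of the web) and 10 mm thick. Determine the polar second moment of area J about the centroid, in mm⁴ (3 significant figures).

J ≈ 7.92 × 10⁷ mm⁴

Decompose the section into non-overlapping parts with the origin at the bottom-left of its bounding rectangle.
Web: 8 × 320, A = 2 560 mm², y = 160 mm, Ī = 21 845 333 mm⁴.
Top flange (beyond web): 107 × 10, A = 1 070 mm², y = 315 mm, Ī = 8916.7 mm⁴.
Bottom flange (beyond web): 107 × 10, A = 1 070 mm², y = 5 mm, Ī = 8916.7 mm⁴.
By symmetry the centroid is at mid-height, ȳ = 160 mm.
Transfer each piece to the centroidal x-axis using Ī + A·d² with d = y − 160:
  web: d = 0 mm → contributes +21 845 333 mm⁴
  top flange (beyond web): d = 155 mm → contributes +25 715 667 mm⁴
  bottom flange (beyond web): d = -155 mm → contributes +25 715 667 mm⁴
Total I = 73 276 667 mm⁴.
For the y-axis: x̄ = 30.181 mm.
Repeating about the centroidal y-axis gives I_y = 5 909 213 mm⁴.
Polar second moment: J = I_x + I_y = 79 185 880 mm⁴.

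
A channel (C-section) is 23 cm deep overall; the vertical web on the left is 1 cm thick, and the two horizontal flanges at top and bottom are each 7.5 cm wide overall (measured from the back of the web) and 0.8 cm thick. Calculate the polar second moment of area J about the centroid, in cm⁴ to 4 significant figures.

J ≈ 2435 cm⁴

Decompose the section into non-overlapping parts with the origin at the bottom-left of its bounding rectangle.
Web: 1 × 23, A = 23 cm², y = 11.5 cm, Ī = 1013.92 cm⁴.
Top flange (beyond web): 6.5 × 0.8, A = 5.2 cm², y = 22.6 cm, Ī = 0.277333 cm⁴.
Bottom flange (beyond web): 6.5 × 0.8, A = 5.2 cm², y = 0.4 cm, Ī = 0.277333 cm⁴.
By symmetry the centroid is at mid-height, ȳ = 11.5 cm.
Transfer each piece to the centroidal x-axis using Ī + A·d² with d = y − 11.5:
  web: d = 0 cm → contributes +1013.92 cm⁴
  top flange (beyond web): d = 11.1 cm → contributes +640.969 cm⁴
  bottom flange (beyond web): d = -11.1 cm → contributes +640.969 cm⁴
Total I = 2295.86 cm⁴.
For the y-axis: x̄ = 1.66766 cm.
Repeating about the centroidal y-axis gives I_y = 139.244 cm⁴.
Polar second moment: J = I_x + I_y = 2435.1 cm⁴.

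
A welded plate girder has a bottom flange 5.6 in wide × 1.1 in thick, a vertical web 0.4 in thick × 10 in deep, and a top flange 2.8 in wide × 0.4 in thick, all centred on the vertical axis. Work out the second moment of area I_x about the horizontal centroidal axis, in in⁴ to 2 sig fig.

I_x ≈ 180 in⁴

Split into non-overlapping primitives; take the origin at the lower-left of the bounding box.
Bottom plate: 5.6 × 1.1, A = 6.16 in², y = 0.55 in, Ī = 0.6211 in⁴.
Web plate: 0.4 × 10, A = 4 in², y = 6.1 in, Ī = 33.33 in⁴.
Top plate: 2.8 × 0.4, A = 1.12 in², y = 11.3 in, Ī = 0.01493 in⁴.
Centroid: ȳ = ΣA·y / ΣA = 3.585 in.
Transfer each piece to the horizontal centroidal axis using Ī + A·d² with d = y − 3.585:
  bottom plate: d = -3.035 in → contributes +57.38 in⁴
  web plate: d = 2.515 in → contributes +58.62 in⁴
  top plate: d = 7.715 in → contributes +66.67 in⁴
Total I = 182.7 in⁴.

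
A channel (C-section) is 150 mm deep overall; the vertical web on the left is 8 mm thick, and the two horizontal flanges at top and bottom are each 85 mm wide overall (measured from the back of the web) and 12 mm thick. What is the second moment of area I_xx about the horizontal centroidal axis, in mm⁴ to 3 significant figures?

I_xx ≈ 1.11 × 10⁷ mm⁴

Split into non-overlapping primitives; take the origin at the lower-left of the bounding box.
Web: 8 × 150, A = 1 200 mm², y = 75 mm, Ī = 2 250 000 mm⁴.
Top flange (beyond web): 77 × 12, A = 924 mm², y = 144 mm, Ī = 11 088 mm⁴.
Bottom flange (beyond web): 77 × 12, A = 924 mm², y = 6 mm, Ī = 11 088 mm⁴.
By symmetry the centroid is at mid-height, ȳ = 75 mm.
Transfer each piece to the horizontal centroidal axis using Ī + A·d² with d = y − 75:
  web: d = 0 mm → contributes +2 250 000 mm⁴
  top flange (beyond web): d = 69 mm → contributes +4 410 252 mm⁴
  bottom flange (beyond web): d = -69 mm → contributes +4 410 252 mm⁴
Total I = 11 070 504 mm⁴.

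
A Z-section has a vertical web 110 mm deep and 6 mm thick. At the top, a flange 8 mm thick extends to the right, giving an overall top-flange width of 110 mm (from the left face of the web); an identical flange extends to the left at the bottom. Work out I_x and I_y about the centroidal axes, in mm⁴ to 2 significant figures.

Break the section into simple shapes (no overlaps), measuring from the bottom-left corner of the bounding box.
Web: 6 × 110, A = 660 mm², y = 55 mm, Ī = 665 500 mm⁴.
Top flange (beyond web): 104 × 8, A = 832 mm², y = 106 mm, Ī = 4 437 mm⁴.
Bottom flange (beyond web): 104 × 8, A = 832 mm², y = 4 mm, Ī = 4 437 mm⁴.
Centroid: ȳ = ΣA·y / ΣA = 55 mm.
Transfer each piece to the centroidal x-axis using Ī + A·d² with d = y − 55:
  web: d = 0 mm → contributes +665 500 mm⁴
  top flange (beyond web): d = 51 mm → contributes +2 168 469 mm⁴
  bottom flange (beyond web): d = -51 mm → contributes +2 168 469 mm⁴
Total I = 5 002 439 mm⁴.
For the y-axis: x̄ = 107 mm.
Repeating about the centroidal y-axis gives I_y = 6 535 399 mm⁴.

I_x ≈ 5.0 × 10⁶ mm⁴, I_y ≈ 6.5 × 10⁶ mm⁴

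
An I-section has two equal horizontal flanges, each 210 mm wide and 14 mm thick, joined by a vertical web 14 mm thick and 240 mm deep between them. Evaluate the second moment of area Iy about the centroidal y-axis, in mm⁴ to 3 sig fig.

Iy ≈ 2.17 × 10⁷ mm⁴

Split into non-overlapping primitives; take the origin at the lower-left of the bounding box.
Bottom flange: 210 × 14, A = 2 940 mm², x = 105 mm, Ī = 10 804 500 mm⁴.
Web: 14 × 240, A = 3 360 mm², x = 105 mm, Ī = 54 880 mm⁴.
Top flange: 210 × 14, A = 2 940 mm², x = 105 mm, Ī = 10 804 500 mm⁴.
By symmetry the centroid is at mid-width, x̄ = 105 mm.
All pieces are centred on the centroidal y-axis, so I = ΣĪ = 21 663 880 mm⁴.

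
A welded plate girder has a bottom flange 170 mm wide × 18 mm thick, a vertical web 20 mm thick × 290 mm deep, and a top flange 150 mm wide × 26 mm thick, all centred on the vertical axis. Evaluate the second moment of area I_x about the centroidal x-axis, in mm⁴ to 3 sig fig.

Split into non-overlapping primitives; take the origin at the lower-left of the bounding box.
Bottom plate: 170 × 18, A = 3 060 mm², y = 9 mm, Ī = 82 620 mm⁴.
Web plate: 20 × 290, A = 5 800 mm², y = 163 mm, Ī = 40 648 333 mm⁴.
Top plate: 150 × 26, A = 3 900 mm², y = 321 mm, Ī = 219 700 mm⁴.
Centroid: ȳ = ΣA·y / ΣA = 174.36 mm.
Transfer each piece to the centroidal x-axis using Ī + A·d² with d = y − 174.36:
  bottom plate: d = -165.36 mm → contributes +83 755 552 mm⁴
  web plate: d = -11.361 mm → contributes +41 396 887 mm⁴
  top plate: d = 146.64 mm → contributes +84 081 956 mm⁴
Total I = 209 234 395 mm⁴.

I_x ≈ 2.09 × 10⁸ mm⁴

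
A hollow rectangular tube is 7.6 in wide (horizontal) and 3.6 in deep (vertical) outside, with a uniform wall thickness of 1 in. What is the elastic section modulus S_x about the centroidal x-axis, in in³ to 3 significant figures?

Treat the section as a set of non-overlapping primitives; coordinates are from the bounding-box lower-left.
Outer rectangle: 7.6 × 3.6, A = 27.36 in², y = 1.8 in, Ī = 29.549 in⁴.
Inner void (subtracted): 5.6 × 1.6, A = 8.96 in², y = 1.8 in, Ī = 1.9115 in⁴.
By symmetry the centroid is at mid-height, ȳ = 1.8 in.
All pieces are centred on the centroidal x-axis, so I = ΣĪ (holes subtracted) = 27.637 in⁴.
Extreme fibre distance c = 1.8 in; S = I/c = 15.354 in³.

S_x ≈ 15.4 in³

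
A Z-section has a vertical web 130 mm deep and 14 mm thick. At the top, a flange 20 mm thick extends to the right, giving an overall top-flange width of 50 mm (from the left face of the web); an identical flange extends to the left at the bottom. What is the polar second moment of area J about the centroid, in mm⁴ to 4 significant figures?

J ≈ 8.052 × 10⁶ mm⁴

Treat the section as a set of non-overlapping primitives; coordinates are from the bounding-box lower-left.
Web: 14 × 130, A = 1 820 mm², y = 65 mm, Ī = 2 563 167 mm⁴.
Top flange (beyond web): 36 × 20, A = 720 mm², y = 120 mm, Ī = 24 000 mm⁴.
Bottom flange (beyond web): 36 × 20, A = 720 mm², y = 10 mm, Ī = 24 000 mm⁴.
Centroid: ȳ = ΣA·y / ΣA = 65 mm.
Transfer each piece to the centroidal x-axis using Ī + A·d² with d = y − 65:
  web: d = 0 mm → contributes +2 563 167 mm⁴
  top flange (beyond web): d = 55 mm → contributes +2 202 000 mm⁴
  bottom flange (beyond web): d = -55 mm → contributes +2 202 000 mm⁴
Total I = 6 967 167 mm⁴.
For the y-axis: x̄ = 43 mm.
Repeating about the centroidal y-axis gives I_y = 1 085 247 mm⁴.
Polar second moment: J = I_x + I_y = 8 052 413 mm⁴.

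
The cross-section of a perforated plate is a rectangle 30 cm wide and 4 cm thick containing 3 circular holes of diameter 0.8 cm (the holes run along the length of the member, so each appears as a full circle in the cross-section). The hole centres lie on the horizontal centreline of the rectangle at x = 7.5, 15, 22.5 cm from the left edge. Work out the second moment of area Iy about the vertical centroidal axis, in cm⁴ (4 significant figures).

Iy ≈ 8943 cm⁴

Treat the section as a set of non-overlapping primitives; coordinates are from the bounding-box lower-left.
Plate: 30 × 4, A = 120 cm², x = 15 cm, Ī = 9 000 cm⁴.
Hole 1 (subtracted): ⌀0.8, A = 0.502655 cm², x = 7.5 cm, Ī = 0.0201062 cm⁴.
Hole 2 (subtracted): ⌀0.8, A = 0.502655 cm², x = 15 cm, Ī = 0.0201062 cm⁴.
Hole 3 (subtracted): ⌀0.8, A = 0.502655 cm², x = 22.5 cm, Ī = 0.0201062 cm⁴.
By symmetry the centroid is at mid-width, x̄ = 15 cm.
Transfer each piece to the vertical centroidal axis using Ī + A·d² with d = x − 15:
  plate: d = 0 cm → contributes +9 000 cm⁴
  hole 1: d = -7.5 cm → contributes −28.2944 cm⁴
  hole 2: d = 0 cm → contributes −0.0201062 cm⁴
  hole 3: d = 7.5 cm → contributes −28.2944 cm⁴
Total I = 8943.39 cm⁴.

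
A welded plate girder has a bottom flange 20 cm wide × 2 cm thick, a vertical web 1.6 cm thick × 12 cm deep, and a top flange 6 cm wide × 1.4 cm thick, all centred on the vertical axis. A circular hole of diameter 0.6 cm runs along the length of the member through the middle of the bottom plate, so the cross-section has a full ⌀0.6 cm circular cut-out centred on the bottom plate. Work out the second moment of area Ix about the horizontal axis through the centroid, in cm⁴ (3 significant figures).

Ix ≈ 1840 cm⁴

Break the section into simple shapes (no overlaps), measuring from the bottom-left corner of the bounding box.
Bottom plate: 20 × 2, A = 40 cm², y = 1 cm, Ī = 13.333 cm⁴.
Web plate: 1.6 × 12, A = 19.2 cm², y = 8 cm, Ī = 230.4 cm⁴.
Top plate: 6 × 1.4, A = 8.4 cm², y = 14.7 cm, Ī = 1.372 cm⁴.
Hole (subtracted): ⌀0.6, A = 0.28274 cm², y = 1 cm, Ī = 0.0063617 cm⁴.
Centroid: ȳ = ΣA·y / ΣA = 4.706 cm.
Transfer each piece to the horizontal axis through the centroid using Ī + A·d² with d = y − 4.706:
  bottom plate: d = -3.706 cm → contributes +562.72 cm⁴
  web plate: d = 3.294 cm → contributes +438.72 cm⁴
  top plate: d = 9.994 cm → contributes +840.36 cm⁴
  hole: d = -3.706 cm → contributes −3.8898 cm⁴
Total I = 1837.9 cm⁴.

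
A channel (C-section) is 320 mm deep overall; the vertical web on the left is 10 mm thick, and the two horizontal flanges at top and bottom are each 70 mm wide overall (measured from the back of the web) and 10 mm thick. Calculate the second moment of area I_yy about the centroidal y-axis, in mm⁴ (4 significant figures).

Treat the section as a set of non-overlapping primitives; coordinates are from the bounding-box lower-left.
Web: 10 × 320, A = 3 200 mm², x = 5 mm, Ī = 26666.7 mm⁴.
Top flange (beyond web): 60 × 10, A = 600 mm², x = 40 mm, Ī = 180 000 mm⁴.
Bottom flange (beyond web): 60 × 10, A = 600 mm², x = 40 mm, Ī = 180 000 mm⁴.
Centroid: x̄ = ΣA·x / ΣA = 14.5455 mm.
Transfer each piece to the centroidal y-axis using Ī + A·d² with d = x − 14.5455:
  web: d = -9.54545 mm → contributes +318 237 mm⁴
  top flange (beyond web): d = 25.4545 mm → contributes +568 760 mm⁴
  bottom flange (beyond web): d = 25.4545 mm → contributes +568 760 mm⁴
Total I = 1 455 758 mm⁴.

I_yy ≈ 1.456 × 10⁶ mm⁴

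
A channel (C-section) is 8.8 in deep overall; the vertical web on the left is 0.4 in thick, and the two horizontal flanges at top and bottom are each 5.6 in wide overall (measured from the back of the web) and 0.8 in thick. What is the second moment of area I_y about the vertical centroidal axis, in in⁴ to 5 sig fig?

I_y ≈ 38.187 in⁴

Split into non-overlapping primitives; take the origin at the lower-left of the bounding box.
Web: 0.4 × 8.8, A = 3.52 in², x = 0.2 in, Ī = 0.04693333 in⁴.
Top flange (beyond web): 5.2 × 0.8, A = 4.16 in², x = 3 in, Ī = 9.373867 in⁴.
Bottom flange (beyond web): 5.2 × 0.8, A = 4.16 in², x = 3 in, Ī = 9.373867 in⁴.
Centroid: x̄ = ΣA·x / ΣA = 2.167568 in.
Transfer each piece to the vertical centroidal axis using Ī + A·d² with d = x − 2.167568:
  web: d = -1.967568 in → contributes +13.67399 in⁴
  top flange (beyond web): d = 0.8324324 in → contributes +12.25651 in⁴
  bottom flange (beyond web): d = 0.8324324 in → contributes +12.25651 in⁴
Total I = 38.18701 in⁴.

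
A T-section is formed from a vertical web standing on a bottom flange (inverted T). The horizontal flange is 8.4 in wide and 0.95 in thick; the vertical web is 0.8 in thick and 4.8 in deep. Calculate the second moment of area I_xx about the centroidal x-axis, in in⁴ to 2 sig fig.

I_xx ≈ 29 in⁴

Treat the section as a set of non-overlapping primitives; coordinates are from the bounding-box lower-left.
Flange: 8.4 × 0.95, A = 7.98 in², y = 0.475 in, Ī = 0.6002 in⁴.
Web: 0.8 × 4.8, A = 3.84 in², y = 3.35 in, Ī = 7.373 in⁴.
Centroid: ȳ = ΣA·y / ΣA = 1.409 in.
Transfer each piece to the centroidal x-axis using Ī + A·d² with d = y − 1.409:
  flange: d = -0.934 in → contributes +7.562 in⁴
  web: d = 1.941 in → contributes +21.84 in⁴
Total I = 29.4 in⁴.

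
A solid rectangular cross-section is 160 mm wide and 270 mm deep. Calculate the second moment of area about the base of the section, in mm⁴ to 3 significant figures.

I_base ≈ 1.05 × 10⁹ mm⁴

The section: 160 × 270, A = 43 200 mm², y = 135 mm, Ī = 262 440 000 mm⁴.
Transfer it to the bottom edge using Ī + A·d² with d = y − 0:
  the section: d = 135 mm → contributes +1 049 760 000 mm⁴
Total I = 1 049 760 000 mm⁴.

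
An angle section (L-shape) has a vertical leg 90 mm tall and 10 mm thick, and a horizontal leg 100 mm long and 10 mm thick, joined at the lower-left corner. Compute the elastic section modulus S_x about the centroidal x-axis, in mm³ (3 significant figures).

Decompose the section into non-overlapping parts with the origin at the bottom-left of its bounding rectangle.
Vertical leg: 10 × 90, A = 900 mm², y = 45 mm, Ī = 607 500 mm⁴.
Horizontal leg (remainder): 90 × 10, A = 900 mm², y = 5 mm, Ī = 7 500 mm⁴.
Centroid: ȳ = ΣA·y / ΣA = 25 mm.
Transfer each piece to the centroidal x-axis using Ī + A·d² with d = y − 25:
  vertical leg: d = 20 mm → contributes +967 500 mm⁴
  horizontal leg (remainder): d = -20 mm → contributes +367 500 mm⁴
Total I = 1 335 000 mm⁴.
Extreme fibre distance c = 65 mm; S = I/c = 20 538 mm³.

S_x ≈ 2.05 × 10⁴ mm³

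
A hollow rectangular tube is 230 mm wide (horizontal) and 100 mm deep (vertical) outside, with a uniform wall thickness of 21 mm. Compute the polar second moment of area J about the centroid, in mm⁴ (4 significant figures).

J ≈ 8.539 × 10⁷ mm⁴

Split into non-overlapping primitives; take the origin at the lower-left of the bounding box.
Outer rectangle: 230 × 100, A = 23 000 mm², y = 50 mm, Ī = 19 166 667 mm⁴.
Inner void (subtracted): 188 × 58, A = 10 904 mm², y = 50 mm, Ī = 3 056 755 mm⁴.
By symmetry the centroid is at mid-height, ȳ = 50 mm.
All pieces are centred on the centroidal x-axis, so I = ΣĪ (holes subtracted) = 16 109 912 mm⁴.
Repeating about the centroidal y-axis gives I_y = 69 275 752 mm⁴.
Polar second moment: J = I_x + I_y = 85 385 664 mm⁴.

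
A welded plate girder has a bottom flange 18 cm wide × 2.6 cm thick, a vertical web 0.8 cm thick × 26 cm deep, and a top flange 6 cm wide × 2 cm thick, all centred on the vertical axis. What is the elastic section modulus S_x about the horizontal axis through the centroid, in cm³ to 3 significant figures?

Break the section into simple shapes (no overlaps), measuring from the bottom-left corner of the bounding box.
Bottom plate: 18 × 2.6, A = 46.8 cm², y = 1.3 cm, Ī = 26.364 cm⁴.
Web plate: 0.8 × 26, A = 20.8 cm², y = 15.6 cm, Ī = 1171.7 cm⁴.
Top plate: 6 × 2, A = 12 cm², y = 29.6 cm, Ī = 4 cm⁴.
Centroid: ȳ = ΣA·y / ΣA = 9.303 cm.
Transfer each piece to the horizontal axis through the centroid using Ī + A·d² with d = y − 9.303:
  bottom plate: d = -8.003 cm → contributes +3023.8 cm⁴
  web plate: d = 6.297 cm → contributes +1996.5 cm⁴
  top plate: d = 20.297 cm → contributes +4947.6 cm⁴
Total I = 9967.9 cm⁴.
Extreme fibre distance c = 21.297 cm; S = I/c = 468.04 cm³.

S_x ≈ 468 cm³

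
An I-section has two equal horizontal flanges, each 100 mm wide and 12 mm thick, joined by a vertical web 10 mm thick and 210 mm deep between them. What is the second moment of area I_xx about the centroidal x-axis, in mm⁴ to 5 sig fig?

I_xx ≈ 3.7317 × 10⁷ mm⁴

Treat the section as a set of non-overlapping primitives; coordinates are from the bounding-box lower-left.
Bottom flange: 100 × 12, A = 1 200 mm², y = 6 mm, Ī = 14 400 mm⁴.
Web: 10 × 210, A = 2 100 mm², y = 117 mm, Ī = 7 717 500 mm⁴.
Top flange: 100 × 12, A = 1 200 mm², y = 228 mm, Ī = 14 400 mm⁴.
By symmetry the centroid is at mid-height, ȳ = 117 mm.
Transfer each piece to the centroidal x-axis using Ī + A·d² with d = y − 117:
  bottom flange: d = -111 mm → contributes +14 799 600 mm⁴
  web: d = 0 mm → contributes +7 717 500 mm⁴
  top flange: d = 111 mm → contributes +14 799 600 mm⁴
Total I = 37 316 700 mm⁴.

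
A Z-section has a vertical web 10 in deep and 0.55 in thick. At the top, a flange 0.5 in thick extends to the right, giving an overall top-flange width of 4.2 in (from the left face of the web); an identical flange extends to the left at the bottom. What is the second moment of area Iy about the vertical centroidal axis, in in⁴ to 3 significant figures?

Iy ≈ 20.3 in⁴

Break the section into simple shapes (no overlaps), measuring from the bottom-left corner of the bounding box.
Web: 0.55 × 10, A = 5.5 in², x = 3.925 in, Ī = 0.13865 in⁴.
Top flange (beyond web): 3.65 × 0.5, A = 1.825 in², x = 6.025 in, Ī = 2.0261 in⁴.
Bottom flange (beyond web): 3.65 × 0.5, A = 1.825 in², x = 1.825 in, Ī = 2.0261 in⁴.
Centroid: x̄ = ΣA·x / ΣA = 3.925 in.
Transfer each piece to the vertical centroidal axis using Ī + A·d² with d = x − 3.925:
  web: d = 0 in → contributes +0.13865 in⁴
  top flange (beyond web): d = 2.1 in → contributes +10.074 in⁴
  bottom flange (beyond web): d = -2.1 in → contributes +10.074 in⁴
Total I = 20.287 in⁴.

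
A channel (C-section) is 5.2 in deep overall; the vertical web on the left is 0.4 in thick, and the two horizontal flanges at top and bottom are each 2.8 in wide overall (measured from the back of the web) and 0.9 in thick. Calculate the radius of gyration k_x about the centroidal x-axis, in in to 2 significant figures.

Break the section into simple shapes (no overlaps), measuring from the bottom-left corner of the bounding box.
Web: 0.4 × 5.2, A = 2.08 in², y = 2.6 in, Ī = 4.687 in⁴.
Top flange (beyond web): 2.4 × 0.9, A = 2.16 in², y = 4.75 in, Ī = 0.1458 in⁴.
Bottom flange (beyond web): 2.4 × 0.9, A = 2.16 in², y = 0.45 in, Ī = 0.1458 in⁴.
By symmetry the centroid is at mid-height, ȳ = 2.6 in.
Transfer each piece to the centroidal x-axis using Ī + A·d² with d = y − 2.6:
  web: d = 0 in → contributes +4.687 in⁴
  top flange (beyond web): d = 2.15 in → contributes +10.13 in⁴
  bottom flange (beyond web): d = -2.15 in → contributes +10.13 in⁴
Total I = 24.95 in⁴.
Radius of gyration: k = √(I/A) = √(24.95 / 6.4) = 1.974 in.

k_x ≈ 2.0 in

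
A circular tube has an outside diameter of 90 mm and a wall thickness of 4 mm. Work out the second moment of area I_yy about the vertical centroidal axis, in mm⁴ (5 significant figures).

Split into non-overlapping primitives; take the origin at the lower-left of the bounding box.
Outer circle: ⌀90, A = 6361.725 mm², x = 45 mm, Ī = 3 220 623 mm⁴.
Bore (subtracted): ⌀82, A = 5281.017 mm², x = 45 mm, Ī = 2 219 347 mm⁴.
By symmetry the centroid is at mid-width, x̄ = 45 mm.
All pieces are centred on the vertical centroidal axis, so I = ΣĪ (holes subtracted) = 1 001 276 mm⁴.

I_yy ≈ 1.0013 × 10⁶ mm⁴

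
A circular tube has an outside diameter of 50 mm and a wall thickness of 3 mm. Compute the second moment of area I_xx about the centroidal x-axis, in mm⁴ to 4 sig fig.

Treat the section as a set of non-overlapping primitives; coordinates are from the bounding-box lower-left.
Outer circle: ⌀50, A = 1963.5 mm², y = 25 mm, Ī = 306 796 mm⁴.
Bore (subtracted): ⌀44, A = 1520.53 mm², y = 25 mm, Ī = 183 984 mm⁴.
By symmetry the centroid is at mid-height, ȳ = 25 mm.
All pieces are centred on the centroidal x-axis, so I = ΣĪ (holes subtracted) = 122 812 mm⁴.

I_xx ≈ 1.228 × 10⁵ mm⁴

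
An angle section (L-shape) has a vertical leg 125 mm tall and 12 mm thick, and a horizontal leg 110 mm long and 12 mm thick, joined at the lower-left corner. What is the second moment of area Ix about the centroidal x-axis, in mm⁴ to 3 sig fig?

Break the section into simple shapes (no overlaps), measuring from the bottom-left corner of the bounding box.
Vertical leg: 12 × 125, A = 1 500 mm², y = 62.5 mm, Ī = 1 953 125 mm⁴.
Horizontal leg (remainder): 98 × 12, A = 1 176 mm², y = 6 mm, Ī = 14 112 mm⁴.
Centroid: ȳ = ΣA·y / ΣA = 37.67 mm.
Transfer each piece to the centroidal x-axis using Ī + A·d² with d = y − 37.67:
  vertical leg: d = 24.83 mm → contributes +2 877 888 mm⁴
  horizontal leg (remainder): d = -31.67 mm → contributes +1 193 657 mm⁴
Total I = 4 071 545 mm⁴.

Ix ≈ 4.07 × 10⁶ mm⁴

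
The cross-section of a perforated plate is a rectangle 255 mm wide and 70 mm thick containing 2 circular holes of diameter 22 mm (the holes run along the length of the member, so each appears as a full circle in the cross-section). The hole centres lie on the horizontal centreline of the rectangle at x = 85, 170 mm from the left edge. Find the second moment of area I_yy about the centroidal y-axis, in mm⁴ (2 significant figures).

I_yy ≈ 9.5 × 10⁷ mm⁴

Decompose the section into non-overlapping parts with the origin at the bottom-left of its bounding rectangle.
Plate: 255 × 70, A = 17 850 mm², x = 127.5 mm, Ī = 96 724 688 mm⁴.
Hole 1 (subtracted): ⌀22, A = 380.1 mm², x = 85 mm, Ī = 11 499 mm⁴.
Hole 2 (subtracted): ⌀22, A = 380.1 mm², x = 170 mm, Ī = 11 499 mm⁴.
By symmetry the centroid is at mid-width, x̄ = 127.5 mm.
Transfer each piece to the centroidal y-axis using Ī + A·d² with d = x − 127.5:
  plate: d = 0 mm → contributes +96 724 688 mm⁴
  hole 1: d = -42.5 mm → contributes −698 114 mm⁴
  hole 2: d = 42.5 mm → contributes −698 114 mm⁴
Total I = 95 328 460 mm⁴.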